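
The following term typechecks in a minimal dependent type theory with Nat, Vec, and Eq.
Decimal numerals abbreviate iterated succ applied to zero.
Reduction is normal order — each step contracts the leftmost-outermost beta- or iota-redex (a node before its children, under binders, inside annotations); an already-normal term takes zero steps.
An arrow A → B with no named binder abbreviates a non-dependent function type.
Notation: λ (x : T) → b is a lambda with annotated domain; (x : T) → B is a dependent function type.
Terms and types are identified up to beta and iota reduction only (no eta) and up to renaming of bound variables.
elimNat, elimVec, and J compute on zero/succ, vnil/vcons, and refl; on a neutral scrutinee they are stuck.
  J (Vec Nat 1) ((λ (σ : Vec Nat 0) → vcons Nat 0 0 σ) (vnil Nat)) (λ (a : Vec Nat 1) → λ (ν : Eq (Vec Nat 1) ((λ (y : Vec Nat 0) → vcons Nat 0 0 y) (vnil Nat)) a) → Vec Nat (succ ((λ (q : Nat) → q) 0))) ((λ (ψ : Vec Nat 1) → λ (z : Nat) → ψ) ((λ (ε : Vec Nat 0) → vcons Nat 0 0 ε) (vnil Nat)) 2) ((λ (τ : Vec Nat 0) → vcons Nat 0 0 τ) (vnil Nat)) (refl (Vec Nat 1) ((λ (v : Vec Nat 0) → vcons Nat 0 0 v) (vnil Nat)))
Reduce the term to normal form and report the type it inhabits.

normal form:
  vcons Nat 0 0 (vnil Nat)
inferred type:
  Vec Nat 1
observation: 4 normal-order steps separate the term from its normal form.


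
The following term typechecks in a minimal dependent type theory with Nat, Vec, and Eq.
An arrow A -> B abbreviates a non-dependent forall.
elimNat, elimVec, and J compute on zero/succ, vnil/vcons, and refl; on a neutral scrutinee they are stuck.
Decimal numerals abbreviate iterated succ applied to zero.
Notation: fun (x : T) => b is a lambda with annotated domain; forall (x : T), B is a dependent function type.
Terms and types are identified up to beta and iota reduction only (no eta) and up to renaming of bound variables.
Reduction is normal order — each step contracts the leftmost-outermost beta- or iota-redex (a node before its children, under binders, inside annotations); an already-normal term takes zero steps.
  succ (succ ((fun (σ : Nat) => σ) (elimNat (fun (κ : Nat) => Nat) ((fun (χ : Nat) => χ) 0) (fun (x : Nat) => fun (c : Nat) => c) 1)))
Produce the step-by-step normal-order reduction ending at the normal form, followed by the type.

normal-order reduction sequence:
  succ (succ ((fun (σ : Nat) => σ) (elimNat (fun (κ : Nat) => Nat) ((fun (χ : Nat) => χ) 0) (fun (x : Nat) => fun (c : Nat) => c) 1)))
  ~> succ (succ (elimNat (fun (σ : Nat) => Nat) ((fun (κ : Nat) => κ) 0) (fun (χ : Nat) => fun (x : Nat) => x) 1))
  ~> succ (succ ((fun (σ : Nat) => fun (κ : Nat) => κ) 0 (elimNat (fun (χ : Nat) => Nat) ((fun (x : Nat) => x) 0) (fun (c : Nat) => fun (s : Nat) => s) 0)))
  ~> succ (succ ((fun (σ : Nat) => σ) (elimNat (fun (κ : Nat) => Nat) ((fun (χ : Nat) => χ) 0) (fun (x : Nat) => fun (c : Nat) => c) 0)))
  ~> succ (succ (elimNat (fun (σ : Nat) => Nat) ((fun (κ : Nat) => κ) 0) (fun (χ : Nat) => fun (x : Nat) => x) 0))
  ~> succ (succ ((fun (σ : Nat) => σ) 0))
  ~> 2
the term's type:
  Nat


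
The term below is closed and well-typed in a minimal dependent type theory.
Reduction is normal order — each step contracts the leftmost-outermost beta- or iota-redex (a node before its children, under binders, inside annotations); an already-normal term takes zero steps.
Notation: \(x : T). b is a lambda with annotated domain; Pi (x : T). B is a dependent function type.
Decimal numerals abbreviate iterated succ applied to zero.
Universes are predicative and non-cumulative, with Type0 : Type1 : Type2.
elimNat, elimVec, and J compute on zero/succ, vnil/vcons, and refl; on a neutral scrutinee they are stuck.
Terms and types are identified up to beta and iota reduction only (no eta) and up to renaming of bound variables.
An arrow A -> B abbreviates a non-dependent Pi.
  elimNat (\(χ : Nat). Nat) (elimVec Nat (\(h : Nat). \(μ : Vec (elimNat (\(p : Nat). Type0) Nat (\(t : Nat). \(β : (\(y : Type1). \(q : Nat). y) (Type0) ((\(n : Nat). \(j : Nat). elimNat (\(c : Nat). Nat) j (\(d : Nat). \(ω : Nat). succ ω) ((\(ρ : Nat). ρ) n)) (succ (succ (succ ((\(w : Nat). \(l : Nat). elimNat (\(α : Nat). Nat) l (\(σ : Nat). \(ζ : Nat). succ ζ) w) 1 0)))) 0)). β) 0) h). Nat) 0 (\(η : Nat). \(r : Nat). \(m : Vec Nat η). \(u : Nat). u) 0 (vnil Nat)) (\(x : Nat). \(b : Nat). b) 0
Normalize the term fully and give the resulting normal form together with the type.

resulting normal form:
  0
type:
  Nat


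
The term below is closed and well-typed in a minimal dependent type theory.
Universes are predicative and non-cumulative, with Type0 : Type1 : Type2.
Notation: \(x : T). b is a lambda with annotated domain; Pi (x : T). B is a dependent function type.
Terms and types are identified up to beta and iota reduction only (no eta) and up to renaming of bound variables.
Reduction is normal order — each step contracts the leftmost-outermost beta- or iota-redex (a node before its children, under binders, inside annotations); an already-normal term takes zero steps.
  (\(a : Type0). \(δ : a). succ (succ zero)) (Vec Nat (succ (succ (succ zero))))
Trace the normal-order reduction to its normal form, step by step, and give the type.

reduction (normal order):
  (\(a : Type0). \(δ : a). succ (succ zero)) (Vec Nat (succ (succ (succ zero))))
  ~> \(a : Vec Nat (succ (succ (succ zero)))). succ (succ zero)
inferred type:
  Pi (a : Vec Nat (succ (succ (succ zero)))). Nat


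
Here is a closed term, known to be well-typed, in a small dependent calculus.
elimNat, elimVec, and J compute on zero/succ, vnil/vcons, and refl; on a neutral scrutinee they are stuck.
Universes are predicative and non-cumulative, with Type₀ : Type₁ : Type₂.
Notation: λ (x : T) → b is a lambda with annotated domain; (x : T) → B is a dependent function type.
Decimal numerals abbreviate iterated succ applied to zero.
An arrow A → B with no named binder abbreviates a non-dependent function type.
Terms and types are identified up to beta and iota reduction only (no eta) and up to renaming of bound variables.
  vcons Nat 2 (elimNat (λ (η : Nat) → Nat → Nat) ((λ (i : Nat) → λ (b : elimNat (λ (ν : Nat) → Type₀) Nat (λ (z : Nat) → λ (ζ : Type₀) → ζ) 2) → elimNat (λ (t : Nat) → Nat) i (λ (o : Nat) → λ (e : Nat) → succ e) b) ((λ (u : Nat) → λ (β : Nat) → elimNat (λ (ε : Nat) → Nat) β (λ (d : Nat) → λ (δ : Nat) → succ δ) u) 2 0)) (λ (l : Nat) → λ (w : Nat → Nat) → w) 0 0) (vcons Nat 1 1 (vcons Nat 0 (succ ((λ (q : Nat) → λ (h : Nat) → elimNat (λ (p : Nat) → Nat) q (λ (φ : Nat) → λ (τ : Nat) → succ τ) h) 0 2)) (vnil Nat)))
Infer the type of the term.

type:
  Vec Nat 3


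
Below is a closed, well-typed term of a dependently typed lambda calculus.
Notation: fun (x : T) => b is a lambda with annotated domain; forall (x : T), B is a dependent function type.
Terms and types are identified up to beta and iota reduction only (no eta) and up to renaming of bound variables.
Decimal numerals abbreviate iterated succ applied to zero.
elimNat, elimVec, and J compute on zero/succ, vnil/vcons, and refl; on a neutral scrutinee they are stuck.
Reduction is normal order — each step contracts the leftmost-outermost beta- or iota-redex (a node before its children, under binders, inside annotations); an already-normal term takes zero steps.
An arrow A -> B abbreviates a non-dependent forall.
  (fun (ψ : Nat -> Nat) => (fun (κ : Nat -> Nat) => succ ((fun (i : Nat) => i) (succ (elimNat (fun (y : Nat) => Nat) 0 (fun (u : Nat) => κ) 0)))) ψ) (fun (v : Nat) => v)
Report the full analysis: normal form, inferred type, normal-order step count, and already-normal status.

normal form:
  2
the term's type:
  Nat
normal-order step count: 4
already normal: no
first redex: a beta-redex


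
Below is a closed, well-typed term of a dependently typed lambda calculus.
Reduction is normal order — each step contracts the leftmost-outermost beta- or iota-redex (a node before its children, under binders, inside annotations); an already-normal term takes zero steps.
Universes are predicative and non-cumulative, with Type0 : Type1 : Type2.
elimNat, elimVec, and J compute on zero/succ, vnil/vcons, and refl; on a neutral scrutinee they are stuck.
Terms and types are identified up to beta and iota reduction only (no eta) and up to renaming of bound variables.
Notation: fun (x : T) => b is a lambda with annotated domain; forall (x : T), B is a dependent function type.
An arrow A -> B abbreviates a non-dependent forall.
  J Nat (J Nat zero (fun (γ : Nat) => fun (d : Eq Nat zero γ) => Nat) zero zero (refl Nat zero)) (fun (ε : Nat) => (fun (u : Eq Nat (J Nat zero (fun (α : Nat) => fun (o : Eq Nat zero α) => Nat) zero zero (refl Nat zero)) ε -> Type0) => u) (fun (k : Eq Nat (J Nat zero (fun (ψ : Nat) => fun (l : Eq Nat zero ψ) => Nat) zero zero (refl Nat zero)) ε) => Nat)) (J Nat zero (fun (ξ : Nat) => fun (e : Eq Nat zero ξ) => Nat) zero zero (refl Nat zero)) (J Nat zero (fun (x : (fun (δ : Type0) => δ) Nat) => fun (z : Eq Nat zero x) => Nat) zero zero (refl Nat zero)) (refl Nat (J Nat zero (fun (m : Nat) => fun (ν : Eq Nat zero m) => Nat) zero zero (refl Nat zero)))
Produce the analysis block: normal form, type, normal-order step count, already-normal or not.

reduced normal form:
  zero
the term's type:
  Nat
steps to reach normal form (normal order): 2
term was already normal: no
first contracted redex: a J iota-redex


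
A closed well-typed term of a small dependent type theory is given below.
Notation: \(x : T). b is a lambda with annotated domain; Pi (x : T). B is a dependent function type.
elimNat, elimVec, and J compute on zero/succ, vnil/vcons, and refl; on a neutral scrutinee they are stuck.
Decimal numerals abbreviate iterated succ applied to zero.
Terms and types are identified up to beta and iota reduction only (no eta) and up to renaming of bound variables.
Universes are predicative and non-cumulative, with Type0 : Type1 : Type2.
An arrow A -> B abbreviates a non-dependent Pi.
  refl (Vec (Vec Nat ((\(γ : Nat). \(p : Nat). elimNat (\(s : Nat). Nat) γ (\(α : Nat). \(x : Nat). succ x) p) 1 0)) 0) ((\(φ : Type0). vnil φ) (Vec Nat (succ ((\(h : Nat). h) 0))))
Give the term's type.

inferred type:
  Eq (Vec (Vec Nat 1) 0) (vnil (Vec Nat 1)) (vnil (Vec Nat 1))


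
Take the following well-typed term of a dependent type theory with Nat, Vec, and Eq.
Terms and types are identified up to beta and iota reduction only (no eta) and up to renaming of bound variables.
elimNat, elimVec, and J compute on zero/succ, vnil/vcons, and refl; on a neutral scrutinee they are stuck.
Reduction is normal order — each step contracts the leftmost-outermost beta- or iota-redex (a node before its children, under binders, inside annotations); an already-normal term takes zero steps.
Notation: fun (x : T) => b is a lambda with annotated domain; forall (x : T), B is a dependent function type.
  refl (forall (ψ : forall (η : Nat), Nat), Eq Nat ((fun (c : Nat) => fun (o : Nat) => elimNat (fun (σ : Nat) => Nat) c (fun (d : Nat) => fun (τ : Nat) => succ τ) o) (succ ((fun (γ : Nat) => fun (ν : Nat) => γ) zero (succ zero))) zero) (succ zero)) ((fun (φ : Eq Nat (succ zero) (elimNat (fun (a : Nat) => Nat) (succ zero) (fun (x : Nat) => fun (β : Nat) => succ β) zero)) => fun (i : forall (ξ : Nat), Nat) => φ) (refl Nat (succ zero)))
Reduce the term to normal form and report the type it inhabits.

resulting normal form:
  refl (forall (ψ : forall (η : Nat), Nat), Eq Nat (succ zero) (succ zero)) (fun (c : forall (o : Nat), Nat) => refl Nat (succ zero))
inferred type:
  Eq (forall (ψ : forall (η : Nat), Nat), Eq Nat (succ zero) (succ zero)) (fun (c : forall (o : Nat), Nat) => refl Nat (succ zero)) (fun (σ : forall (d : Nat), Nat) => refl Nat (succ zero))
observation: the first redex contracted is a beta-redex; the normal form is reached in 6 normal-order steps.


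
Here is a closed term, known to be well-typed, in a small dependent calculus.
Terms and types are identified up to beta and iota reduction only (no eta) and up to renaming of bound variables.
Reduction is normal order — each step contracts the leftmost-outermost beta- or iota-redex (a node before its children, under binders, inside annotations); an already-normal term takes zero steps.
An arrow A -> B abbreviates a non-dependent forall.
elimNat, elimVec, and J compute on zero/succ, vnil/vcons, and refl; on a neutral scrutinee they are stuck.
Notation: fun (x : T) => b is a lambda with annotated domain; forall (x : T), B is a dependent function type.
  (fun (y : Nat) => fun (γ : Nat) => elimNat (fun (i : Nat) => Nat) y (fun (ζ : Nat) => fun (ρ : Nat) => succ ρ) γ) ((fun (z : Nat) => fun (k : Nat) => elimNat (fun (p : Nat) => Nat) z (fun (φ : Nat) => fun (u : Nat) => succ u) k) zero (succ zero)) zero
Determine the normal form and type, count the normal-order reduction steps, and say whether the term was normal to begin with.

normal form:
  succ zero
the term's type:
  Nat
normal-order step count: 9
term was already normal: no
first contracted redex: a beta-redex


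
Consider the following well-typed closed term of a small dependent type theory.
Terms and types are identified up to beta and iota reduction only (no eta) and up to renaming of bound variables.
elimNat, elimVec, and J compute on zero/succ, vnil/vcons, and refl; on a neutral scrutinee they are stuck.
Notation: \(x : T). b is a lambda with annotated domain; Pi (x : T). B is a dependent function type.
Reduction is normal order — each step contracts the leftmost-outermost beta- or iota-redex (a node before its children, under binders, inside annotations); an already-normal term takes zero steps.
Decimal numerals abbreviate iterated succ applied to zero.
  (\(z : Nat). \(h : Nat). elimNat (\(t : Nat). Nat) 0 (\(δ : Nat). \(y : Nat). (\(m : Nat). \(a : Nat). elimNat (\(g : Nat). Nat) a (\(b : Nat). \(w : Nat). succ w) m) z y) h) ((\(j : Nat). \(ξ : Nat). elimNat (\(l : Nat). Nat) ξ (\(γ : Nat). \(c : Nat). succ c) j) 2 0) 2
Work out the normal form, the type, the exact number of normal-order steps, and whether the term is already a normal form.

normal form:
  4
inferred type:
  Nat
reduction steps (normal order): 45
already normal: no
first redex: a beta-redex


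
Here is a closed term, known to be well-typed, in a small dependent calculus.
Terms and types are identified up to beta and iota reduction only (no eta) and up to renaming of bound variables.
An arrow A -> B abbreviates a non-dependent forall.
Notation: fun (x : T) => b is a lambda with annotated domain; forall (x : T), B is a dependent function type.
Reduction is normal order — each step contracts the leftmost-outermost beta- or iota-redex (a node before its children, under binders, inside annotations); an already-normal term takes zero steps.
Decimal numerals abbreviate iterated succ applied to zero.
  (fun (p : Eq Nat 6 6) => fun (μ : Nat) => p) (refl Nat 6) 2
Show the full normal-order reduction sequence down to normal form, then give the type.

reduction (normal order):
  (fun (p : Eq Nat 6 6) => fun (μ : Nat) => p) (refl Nat 6) 2
  ~> (fun (p : Nat) => refl Nat 6) 2
  ~> refl Nat 6
the term's type:
  Eq Nat 6 6


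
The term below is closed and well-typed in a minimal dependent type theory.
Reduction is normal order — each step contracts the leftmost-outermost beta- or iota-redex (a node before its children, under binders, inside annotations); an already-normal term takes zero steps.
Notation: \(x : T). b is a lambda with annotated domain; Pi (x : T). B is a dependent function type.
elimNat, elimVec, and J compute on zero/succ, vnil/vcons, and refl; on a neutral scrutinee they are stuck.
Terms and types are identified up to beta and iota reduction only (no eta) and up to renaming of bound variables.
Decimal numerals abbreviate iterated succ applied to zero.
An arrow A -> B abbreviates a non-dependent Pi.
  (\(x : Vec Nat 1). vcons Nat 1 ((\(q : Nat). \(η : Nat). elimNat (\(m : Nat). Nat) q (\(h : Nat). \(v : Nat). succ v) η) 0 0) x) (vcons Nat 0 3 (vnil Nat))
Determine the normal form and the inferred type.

normal form:
  vcons Nat 1 0 (vcons Nat 0 3 (vnil Nat))
type:
  Vec Nat 2


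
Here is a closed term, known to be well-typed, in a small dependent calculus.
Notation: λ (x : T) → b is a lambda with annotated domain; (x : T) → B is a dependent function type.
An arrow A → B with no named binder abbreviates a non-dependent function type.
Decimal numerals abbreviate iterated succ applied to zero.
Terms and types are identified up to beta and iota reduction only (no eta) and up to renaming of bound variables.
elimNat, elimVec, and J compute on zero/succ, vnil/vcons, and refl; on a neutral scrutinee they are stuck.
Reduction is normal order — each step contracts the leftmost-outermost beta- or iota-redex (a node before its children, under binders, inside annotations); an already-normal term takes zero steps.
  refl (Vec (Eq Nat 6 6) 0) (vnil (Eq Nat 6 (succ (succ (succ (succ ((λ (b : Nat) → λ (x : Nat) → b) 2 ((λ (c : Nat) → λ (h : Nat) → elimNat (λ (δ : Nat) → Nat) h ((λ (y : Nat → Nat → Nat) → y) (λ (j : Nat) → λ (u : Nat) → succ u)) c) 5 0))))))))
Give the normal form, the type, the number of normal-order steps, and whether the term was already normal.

reduced normal form:
  refl (Vec (Eq Nat 6 6) 0) (vnil (Eq Nat 6 6))
type:
  Eq (Vec (Eq Nat 6 6) 0) (vnil (Eq Nat 6 6)) (vnil (Eq Nat 6 6))
reduction steps (normal order): 2
started in normal form: no
first redex: a beta-redex


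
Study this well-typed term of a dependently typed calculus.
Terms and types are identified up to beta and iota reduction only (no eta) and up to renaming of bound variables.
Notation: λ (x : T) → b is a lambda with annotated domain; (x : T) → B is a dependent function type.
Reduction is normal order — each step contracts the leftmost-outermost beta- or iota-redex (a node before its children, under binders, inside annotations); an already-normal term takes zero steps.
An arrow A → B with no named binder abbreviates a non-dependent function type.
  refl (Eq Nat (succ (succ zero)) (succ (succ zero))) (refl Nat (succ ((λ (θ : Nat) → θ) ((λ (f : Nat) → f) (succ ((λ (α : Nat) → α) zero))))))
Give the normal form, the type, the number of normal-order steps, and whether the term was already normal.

normal form:
  refl (Eq Nat (succ (succ zero)) (succ (succ zero))) (refl Nat (succ (succ zero)))
inferred type:
  Eq (Eq Nat (succ (succ zero)) (succ (succ zero))) (refl Nat (succ (succ zero))) (refl Nat (succ (succ zero)))
normal-order step count: 3
already normal: no
first contracted redex: a beta-redex


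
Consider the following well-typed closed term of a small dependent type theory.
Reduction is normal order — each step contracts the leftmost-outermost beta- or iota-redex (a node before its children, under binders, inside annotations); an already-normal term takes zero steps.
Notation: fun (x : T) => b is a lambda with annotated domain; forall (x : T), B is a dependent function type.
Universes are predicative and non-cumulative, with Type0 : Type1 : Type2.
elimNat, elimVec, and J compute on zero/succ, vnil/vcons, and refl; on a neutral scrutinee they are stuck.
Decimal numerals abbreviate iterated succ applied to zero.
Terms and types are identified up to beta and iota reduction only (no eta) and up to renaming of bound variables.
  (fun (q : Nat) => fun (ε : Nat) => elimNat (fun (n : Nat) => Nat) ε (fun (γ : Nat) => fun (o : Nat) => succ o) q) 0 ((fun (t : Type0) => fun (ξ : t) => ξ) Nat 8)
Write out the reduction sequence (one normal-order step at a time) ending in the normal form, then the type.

normal-order reduction sequence:
  (fun (q : Nat) => fun (ε : Nat) => elimNat (fun (n : Nat) => Nat) ε (fun (γ : Nat) => fun (o : Nat) => succ o) q) 0 ((fun (t : Type0) => fun (ξ : t) => ξ) Nat 8)
  ~> (fun (q : Nat) => elimNat (fun (ε : Nat) => Nat) q (fun (n : Nat) => fun (γ : Nat) => succ γ) 0) ((fun (o : Type0) => fun (t : o) => t) Nat 8)
  ~> elimNat (fun (q : Nat) => Nat) ((fun (ε : Type0) => fun (n : ε) => n) Nat 8) (fun (γ : Nat) => fun (o : Nat) => succ o) 0
  ~> (fun (q : Type0) => fun (ε : q) => ε) Nat 8
  ~> (fun (q : Nat) => q) 8
  ~> 8
type:
  Nat


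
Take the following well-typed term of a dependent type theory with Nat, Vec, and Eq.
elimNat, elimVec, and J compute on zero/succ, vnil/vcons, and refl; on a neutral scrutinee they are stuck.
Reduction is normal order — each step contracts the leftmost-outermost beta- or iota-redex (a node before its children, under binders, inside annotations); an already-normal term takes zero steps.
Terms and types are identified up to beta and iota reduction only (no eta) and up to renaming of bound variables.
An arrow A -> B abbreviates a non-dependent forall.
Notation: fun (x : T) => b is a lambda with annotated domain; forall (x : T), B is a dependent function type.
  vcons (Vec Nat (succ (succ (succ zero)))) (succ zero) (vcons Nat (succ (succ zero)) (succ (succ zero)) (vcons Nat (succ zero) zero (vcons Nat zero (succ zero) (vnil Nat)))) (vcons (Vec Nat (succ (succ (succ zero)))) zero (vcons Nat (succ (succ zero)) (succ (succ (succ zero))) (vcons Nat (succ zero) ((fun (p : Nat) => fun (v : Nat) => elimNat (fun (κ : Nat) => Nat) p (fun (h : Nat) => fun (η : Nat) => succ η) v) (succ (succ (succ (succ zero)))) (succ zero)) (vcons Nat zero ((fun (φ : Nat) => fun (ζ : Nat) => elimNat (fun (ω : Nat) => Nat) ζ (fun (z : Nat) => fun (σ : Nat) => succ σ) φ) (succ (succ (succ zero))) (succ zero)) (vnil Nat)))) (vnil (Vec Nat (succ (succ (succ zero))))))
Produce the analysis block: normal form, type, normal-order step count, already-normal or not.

normal form:
  vcons (Vec Nat (succ (succ (succ zero)))) (succ zero) (vcons Nat (succ (succ zero)) (succ (succ zero)) (vcons Nat (succ zero) zero (vcons Nat zero (succ zero) (vnil Nat)))) (vcons (Vec Nat (succ (succ (succ zero)))) zero (vcons Nat (succ (succ zero)) (succ (succ (succ zero))) (vcons Nat (succ zero) (succ (succ (succ (succ (succ zero))))) (vcons Nat zero (succ (succ (succ (succ zero)))) (vnil Nat)))) (vnil (Vec Nat (succ (succ (succ zero))))))
type:
  Vec (Vec Nat (succ (succ (succ zero)))) (succ (succ zero))
steps to reach normal form (normal order): 18
already normal: no
first contracted redex: a beta-redex


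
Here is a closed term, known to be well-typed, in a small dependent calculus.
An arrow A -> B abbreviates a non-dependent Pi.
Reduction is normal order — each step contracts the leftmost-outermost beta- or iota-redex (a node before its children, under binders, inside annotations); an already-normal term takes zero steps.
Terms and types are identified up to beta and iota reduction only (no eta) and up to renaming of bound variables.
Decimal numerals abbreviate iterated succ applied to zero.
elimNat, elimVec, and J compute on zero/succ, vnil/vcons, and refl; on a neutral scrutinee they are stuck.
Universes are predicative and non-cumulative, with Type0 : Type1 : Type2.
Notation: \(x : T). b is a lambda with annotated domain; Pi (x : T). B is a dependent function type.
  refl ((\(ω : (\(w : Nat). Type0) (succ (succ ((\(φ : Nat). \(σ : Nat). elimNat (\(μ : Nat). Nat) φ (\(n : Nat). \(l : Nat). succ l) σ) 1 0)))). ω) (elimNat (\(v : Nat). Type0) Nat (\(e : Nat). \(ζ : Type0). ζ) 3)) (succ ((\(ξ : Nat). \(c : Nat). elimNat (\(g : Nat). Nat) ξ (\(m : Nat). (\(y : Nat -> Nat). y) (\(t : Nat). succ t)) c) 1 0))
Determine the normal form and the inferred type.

reduced normal form:
  refl Nat 2
type:
  Eq Nat 2 2


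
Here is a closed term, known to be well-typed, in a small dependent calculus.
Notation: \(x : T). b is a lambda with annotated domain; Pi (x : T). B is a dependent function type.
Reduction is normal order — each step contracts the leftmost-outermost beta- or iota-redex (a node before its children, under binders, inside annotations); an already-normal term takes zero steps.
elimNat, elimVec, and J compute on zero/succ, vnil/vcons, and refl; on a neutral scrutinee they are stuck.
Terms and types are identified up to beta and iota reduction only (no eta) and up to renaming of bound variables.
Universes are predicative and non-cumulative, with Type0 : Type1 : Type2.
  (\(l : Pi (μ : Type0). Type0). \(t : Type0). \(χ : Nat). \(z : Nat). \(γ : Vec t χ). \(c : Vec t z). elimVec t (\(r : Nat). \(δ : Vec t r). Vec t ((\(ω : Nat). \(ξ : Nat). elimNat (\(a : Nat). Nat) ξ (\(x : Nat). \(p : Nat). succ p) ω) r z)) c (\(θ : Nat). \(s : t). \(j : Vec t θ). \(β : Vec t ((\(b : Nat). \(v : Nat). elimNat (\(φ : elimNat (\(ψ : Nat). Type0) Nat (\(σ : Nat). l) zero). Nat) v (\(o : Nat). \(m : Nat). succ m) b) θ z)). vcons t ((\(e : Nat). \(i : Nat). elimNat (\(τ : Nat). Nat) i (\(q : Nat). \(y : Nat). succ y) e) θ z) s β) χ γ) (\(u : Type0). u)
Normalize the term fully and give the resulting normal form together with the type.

reduced normal form:
  \(l : Type0). \(μ : Nat). \(t : Nat). \(χ : Vec l μ). \(z : Vec l t). elimVec l (\(γ : Nat). \(c : Vec l γ). Vec l (elimNat (\(r : Nat). Nat) t (\(δ : Nat). \(ω : Nat). succ ω) γ)) z (\(ξ : Nat). \(a : l). \(x : Vec l ξ). \(p : Vec l (elimNat (\(θ : Nat). Nat) t (\(s : Nat). \(j : Nat). succ j) ξ)). vcons l (elimNat (\(β : Nat). Nat) t (\(b : Nat). \(v : Nat). succ v) ξ) a p) μ χ
the term's type:
  Pi (l : Type0). Pi (μ : Nat). Pi (t : Nat). Pi (χ : Vec l μ). Pi (z : Vec l t). Vec l (elimNat (\(γ : Nat). Nat) t (\(c : Nat). \(r : Nat). succ r) μ)


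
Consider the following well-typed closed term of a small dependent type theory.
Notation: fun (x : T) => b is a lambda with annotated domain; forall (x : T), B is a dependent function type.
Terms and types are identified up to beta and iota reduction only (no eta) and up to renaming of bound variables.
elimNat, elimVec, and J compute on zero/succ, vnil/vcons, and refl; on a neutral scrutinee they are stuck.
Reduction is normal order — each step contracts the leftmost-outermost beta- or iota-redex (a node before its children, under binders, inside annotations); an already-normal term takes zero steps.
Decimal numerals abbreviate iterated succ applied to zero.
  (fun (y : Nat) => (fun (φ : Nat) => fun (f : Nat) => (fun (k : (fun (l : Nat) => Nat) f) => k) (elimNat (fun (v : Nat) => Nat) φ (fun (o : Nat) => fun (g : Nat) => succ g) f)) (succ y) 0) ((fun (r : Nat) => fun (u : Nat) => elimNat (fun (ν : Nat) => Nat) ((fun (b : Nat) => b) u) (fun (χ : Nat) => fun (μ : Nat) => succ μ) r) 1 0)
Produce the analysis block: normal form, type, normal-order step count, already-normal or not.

normal form:
  2
inferred type:
  Nat
reduction steps (normal order): 12
started in normal form: no
first redex: a beta-redex


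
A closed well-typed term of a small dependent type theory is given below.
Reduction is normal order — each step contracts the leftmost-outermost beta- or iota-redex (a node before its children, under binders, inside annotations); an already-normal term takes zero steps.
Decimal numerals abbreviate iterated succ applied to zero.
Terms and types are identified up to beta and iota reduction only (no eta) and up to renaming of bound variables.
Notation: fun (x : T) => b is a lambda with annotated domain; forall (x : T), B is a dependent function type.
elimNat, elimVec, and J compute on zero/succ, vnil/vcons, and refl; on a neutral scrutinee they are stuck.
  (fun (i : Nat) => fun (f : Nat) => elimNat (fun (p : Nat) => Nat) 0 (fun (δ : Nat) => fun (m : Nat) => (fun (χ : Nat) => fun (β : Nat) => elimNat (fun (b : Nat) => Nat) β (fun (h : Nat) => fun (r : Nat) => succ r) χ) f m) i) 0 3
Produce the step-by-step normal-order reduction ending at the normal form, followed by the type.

reduction (normal order):
  (fun (i : Nat) => fun (f : Nat) => elimNat (fun (p : Nat) => Nat) 0 (fun (δ : Nat) => fun (m : Nat) => (fun (χ : Nat) => fun (β : Nat) => elimNat (fun (b : Nat) => Nat) β (fun (h : Nat) => fun (r : Nat) => succ r) χ) f m) i) 0 3
  ~> (fun (i : Nat) => elimNat (fun (f : Nat) => Nat) 0 (fun (p : Nat) => fun (δ : Nat) => (fun (m : Nat) => fun (χ : Nat) => elimNat (fun (β : Nat) => Nat) χ (fun (b : Nat) => fun (h : Nat) => succ h) m) i δ) 0) 3
  ~> elimNat (fun (i : Nat) => Nat) 0 (fun (f : Nat) => fun (p : Nat) => (fun (δ : Nat) => fun (m : Nat) => elimNat (fun (χ : Nat) => Nat) m (fun (β : Nat) => fun (b : Nat) => succ b) δ) 3 p) 0
  ~> 0
inferred type:
  Nat


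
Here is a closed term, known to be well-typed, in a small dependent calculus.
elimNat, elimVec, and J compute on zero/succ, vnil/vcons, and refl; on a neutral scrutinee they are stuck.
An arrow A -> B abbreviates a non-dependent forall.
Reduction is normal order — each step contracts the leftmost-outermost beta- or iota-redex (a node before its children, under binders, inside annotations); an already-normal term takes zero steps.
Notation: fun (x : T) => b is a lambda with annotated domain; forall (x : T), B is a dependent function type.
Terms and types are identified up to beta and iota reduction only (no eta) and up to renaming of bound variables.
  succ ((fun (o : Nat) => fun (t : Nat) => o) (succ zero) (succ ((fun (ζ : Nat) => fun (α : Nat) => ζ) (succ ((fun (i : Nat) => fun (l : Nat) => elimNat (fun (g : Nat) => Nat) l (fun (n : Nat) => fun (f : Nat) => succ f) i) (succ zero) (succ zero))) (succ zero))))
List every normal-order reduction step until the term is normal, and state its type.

normal-order reduction sequence:
  succ ((fun (o : Nat) => fun (t : Nat) => o) (succ zero) (succ ((fun (ζ : Nat) => fun (α : Nat) => ζ) (succ ((fun (i : Nat) => fun (l : Nat) => elimNat (fun (g : Nat) => Nat) l (fun (n : Nat) => fun (f : Nat) => succ f) i) (succ zero) (succ zero))) (succ zero))))
  ~> succ ((fun (o : Nat) => succ zero) (succ ((fun (t : Nat) => fun (ζ : Nat) => t) (succ ((fun (α : Nat) => fun (i : Nat) => elimNat (fun (l : Nat) => Nat) i (fun (g : Nat) => fun (n : Nat) => succ n) α) (succ zero) (succ zero))) (succ zero))))
  ~> succ (succ zero)
the term's type:
  Nat


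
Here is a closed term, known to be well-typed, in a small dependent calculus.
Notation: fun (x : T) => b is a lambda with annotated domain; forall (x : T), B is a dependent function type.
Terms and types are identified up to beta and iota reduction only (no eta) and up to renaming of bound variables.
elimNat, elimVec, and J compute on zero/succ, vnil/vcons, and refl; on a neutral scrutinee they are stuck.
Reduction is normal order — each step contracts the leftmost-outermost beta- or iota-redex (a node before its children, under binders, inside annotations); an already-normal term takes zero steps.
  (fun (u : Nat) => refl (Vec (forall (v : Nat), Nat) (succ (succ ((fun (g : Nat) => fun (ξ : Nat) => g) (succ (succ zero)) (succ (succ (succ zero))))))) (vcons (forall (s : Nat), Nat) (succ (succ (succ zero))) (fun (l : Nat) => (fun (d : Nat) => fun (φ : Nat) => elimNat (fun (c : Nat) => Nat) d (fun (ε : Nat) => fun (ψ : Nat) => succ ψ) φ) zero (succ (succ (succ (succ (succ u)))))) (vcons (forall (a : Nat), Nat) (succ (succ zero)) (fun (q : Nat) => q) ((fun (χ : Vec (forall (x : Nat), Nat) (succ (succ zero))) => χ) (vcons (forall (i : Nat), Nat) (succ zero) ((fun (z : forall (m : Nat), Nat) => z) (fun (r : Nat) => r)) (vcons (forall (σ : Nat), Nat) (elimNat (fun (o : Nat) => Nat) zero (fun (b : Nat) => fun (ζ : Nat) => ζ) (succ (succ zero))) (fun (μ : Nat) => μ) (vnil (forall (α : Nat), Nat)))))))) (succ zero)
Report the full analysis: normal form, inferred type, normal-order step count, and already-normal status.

normal form:
  refl (Vec (forall (u : Nat), Nat) (succ (succ (succ (succ zero))))) (vcons (forall (v : Nat), Nat) (succ (succ (succ zero))) (fun (g : Nat) => succ (succ (succ (succ (succ (succ zero)))))) (vcons (forall (ξ : Nat), Nat) (succ (succ zero)) (fun (s : Nat) => s) (vcons (forall (l : Nat), Nat) (succ zero) (fun (d : Nat) => d) (vcons (forall (φ : Nat), Nat) zero (fun (c : Nat) => c) (vnil (forall (ε : Nat), Nat))))))
inferred type:
  Eq (Vec (forall (u : Nat), Nat) (succ (succ (succ (succ zero))))) (vcons (forall (v : Nat), Nat) (succ (succ (succ zero))) (fun (g : Nat) => succ (succ (succ (succ (succ (succ zero)))))) (vcons (forall (ξ : Nat), Nat) (succ (succ zero)) (fun (s : Nat) => s) (vcons (forall (l : Nat), Nat) (succ zero) (fun (d : Nat) => d) (vcons (forall (φ : Nat), Nat) zero (fun (c : Nat) => c) (vnil (forall (ε : Nat), Nat)))))) (vcons (forall (ψ : Nat), Nat) (succ (succ (succ zero))) (fun (a : Nat) => succ (succ (succ (succ (succ (succ zero)))))) (vcons (forall (q : Nat), Nat) (succ (succ zero)) (fun (χ : Nat) => χ) (vcons (forall (x : Nat), Nat) (succ zero) (fun (i : Nat) => i) (vcons (forall (z : Nat), Nat) zero (fun (m : Nat) => m) (vnil (forall (r : Nat), Nat))))))
steps to reach normal form (normal order): 33
already normal: no
first contracted redex: a beta-redex


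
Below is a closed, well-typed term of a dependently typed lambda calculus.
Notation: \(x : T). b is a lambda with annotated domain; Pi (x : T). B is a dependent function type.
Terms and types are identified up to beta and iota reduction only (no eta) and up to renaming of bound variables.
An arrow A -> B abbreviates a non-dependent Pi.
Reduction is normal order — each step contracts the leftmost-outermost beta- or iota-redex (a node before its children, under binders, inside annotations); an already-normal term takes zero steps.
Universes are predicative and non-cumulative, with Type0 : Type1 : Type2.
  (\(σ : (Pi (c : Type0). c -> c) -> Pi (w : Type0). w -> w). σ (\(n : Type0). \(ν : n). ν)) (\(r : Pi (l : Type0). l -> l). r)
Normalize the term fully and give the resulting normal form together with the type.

normal form:
  \(σ : Type0). \(c : σ). c
type:
  Pi (σ : Type0). σ -> σ


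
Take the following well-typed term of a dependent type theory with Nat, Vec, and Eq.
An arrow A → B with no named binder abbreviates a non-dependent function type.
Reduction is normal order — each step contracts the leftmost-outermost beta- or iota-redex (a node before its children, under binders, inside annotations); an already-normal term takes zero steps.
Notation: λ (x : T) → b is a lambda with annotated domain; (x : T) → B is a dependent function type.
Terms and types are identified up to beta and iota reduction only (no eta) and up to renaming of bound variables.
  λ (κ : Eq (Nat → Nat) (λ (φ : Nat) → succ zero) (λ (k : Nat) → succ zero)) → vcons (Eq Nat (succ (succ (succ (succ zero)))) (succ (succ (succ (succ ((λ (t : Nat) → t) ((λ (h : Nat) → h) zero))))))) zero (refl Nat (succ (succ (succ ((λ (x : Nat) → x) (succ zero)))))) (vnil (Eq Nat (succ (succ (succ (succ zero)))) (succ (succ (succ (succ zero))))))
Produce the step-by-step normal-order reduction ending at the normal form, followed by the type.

normal-order reduction:
  λ (κ : Eq (Nat → Nat) (λ (φ : Nat) → succ zero) (λ (k : Nat) → succ zero)) → vcons (Eq Nat (succ (succ (succ (succ zero)))) (succ (succ (succ (succ ((λ (t : Nat) → t) ((λ (h : Nat) → h) zero))))))) zero (refl Nat (succ (succ (succ ((λ (x : Nat) → x) (succ zero)))))) (vnil (Eq Nat (succ (succ (succ (succ zero)))) (succ (succ (succ (succ zero))))))
  ~> λ (κ : Eq (Nat → Nat) (λ (φ : Nat) → succ zero) (λ (k : Nat) → succ zero)) → vcons (Eq Nat (succ (succ (succ (succ zero)))) (succ (succ (succ (succ ((λ (t : Nat) → t) zero)))))) zero (refl Nat (succ (succ (succ ((λ (h : Nat) → h) (succ zero)))))) (vnil (Eq Nat (succ (succ (succ (succ zero)))) (succ (succ (succ (succ zero))))))
  ~> λ (κ : Eq (Nat → Nat) (λ (φ : Nat) → succ zero) (λ (k : Nat) → succ zero)) → vcons (Eq Nat (succ (succ (succ (succ zero)))) (succ (succ (succ (succ zero))))) zero (refl Nat (succ (succ (succ ((λ (t : Nat) → t) (succ zero)))))) (vnil (Eq Nat (succ (succ (succ (succ zero)))) (succ (succ (succ (succ zero))))))
  ~> λ (κ : Eq (Nat → Nat) (λ (φ : Nat) → succ zero) (λ (k : Nat) → succ zero)) → vcons (Eq Nat (succ (succ (succ (succ zero)))) (succ (succ (succ (succ zero))))) zero (refl Nat (succ (succ (succ (succ zero))))) (vnil (Eq Nat (succ (succ (succ (succ zero)))) (succ (succ (succ (succ zero))))))
the term's type:
  Eq (Nat → Nat) (λ (κ : Nat) → succ zero) (λ (φ : Nat) → succ zero) → Vec (Eq Nat (succ (succ (succ (succ zero)))) (succ (succ (succ (succ zero))))) (succ zero)


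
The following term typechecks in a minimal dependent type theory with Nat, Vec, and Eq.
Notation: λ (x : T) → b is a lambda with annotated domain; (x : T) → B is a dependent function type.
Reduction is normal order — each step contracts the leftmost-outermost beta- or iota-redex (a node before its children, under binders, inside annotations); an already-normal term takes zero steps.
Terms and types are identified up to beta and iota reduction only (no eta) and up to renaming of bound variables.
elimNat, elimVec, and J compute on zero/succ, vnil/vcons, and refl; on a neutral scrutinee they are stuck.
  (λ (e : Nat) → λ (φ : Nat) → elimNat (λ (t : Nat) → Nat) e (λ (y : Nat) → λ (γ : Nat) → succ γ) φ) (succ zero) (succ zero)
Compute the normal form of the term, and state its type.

reduced normal form:
  succ (succ zero)
the term's type:
  Nat
observation: the term reaches its normal form after 6 normal-order steps.


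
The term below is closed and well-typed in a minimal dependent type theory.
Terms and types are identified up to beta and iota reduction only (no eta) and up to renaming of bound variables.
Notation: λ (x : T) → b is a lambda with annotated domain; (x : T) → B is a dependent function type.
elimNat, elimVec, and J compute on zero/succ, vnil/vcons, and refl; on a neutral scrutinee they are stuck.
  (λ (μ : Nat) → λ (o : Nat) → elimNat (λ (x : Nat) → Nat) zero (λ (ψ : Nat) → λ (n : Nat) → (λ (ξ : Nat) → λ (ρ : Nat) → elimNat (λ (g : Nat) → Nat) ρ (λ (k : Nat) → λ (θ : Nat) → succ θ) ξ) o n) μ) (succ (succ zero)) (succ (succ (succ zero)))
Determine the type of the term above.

inferred type:
  Nat


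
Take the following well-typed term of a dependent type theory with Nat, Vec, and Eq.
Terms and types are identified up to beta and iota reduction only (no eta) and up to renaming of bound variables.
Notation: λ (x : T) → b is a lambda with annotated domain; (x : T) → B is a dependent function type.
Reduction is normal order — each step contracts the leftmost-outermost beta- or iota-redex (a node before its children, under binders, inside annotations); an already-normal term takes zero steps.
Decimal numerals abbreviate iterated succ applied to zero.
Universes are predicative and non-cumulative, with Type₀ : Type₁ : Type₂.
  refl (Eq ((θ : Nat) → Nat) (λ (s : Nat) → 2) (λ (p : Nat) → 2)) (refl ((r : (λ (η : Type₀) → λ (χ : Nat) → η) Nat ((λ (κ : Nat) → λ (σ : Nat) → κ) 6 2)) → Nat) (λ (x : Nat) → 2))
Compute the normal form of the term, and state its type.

normal form:
  refl (Eq ((θ : Nat) → Nat) (λ (s : Nat) → 2) (λ (p : Nat) → 2)) (refl ((r : Nat) → Nat) (λ (η : Nat) → 2))
inferred type:
  Eq (Eq ((θ : Nat) → Nat) (λ (s : Nat) → 2) (λ (p : Nat) → 2)) (refl ((r : Nat) → Nat) (λ (η : Nat) → 2)) (refl ((χ : Nat) → Nat) (λ (κ : Nat) → 2))
observation: contracting a beta-redex first, the term normalizes in 2 steps.


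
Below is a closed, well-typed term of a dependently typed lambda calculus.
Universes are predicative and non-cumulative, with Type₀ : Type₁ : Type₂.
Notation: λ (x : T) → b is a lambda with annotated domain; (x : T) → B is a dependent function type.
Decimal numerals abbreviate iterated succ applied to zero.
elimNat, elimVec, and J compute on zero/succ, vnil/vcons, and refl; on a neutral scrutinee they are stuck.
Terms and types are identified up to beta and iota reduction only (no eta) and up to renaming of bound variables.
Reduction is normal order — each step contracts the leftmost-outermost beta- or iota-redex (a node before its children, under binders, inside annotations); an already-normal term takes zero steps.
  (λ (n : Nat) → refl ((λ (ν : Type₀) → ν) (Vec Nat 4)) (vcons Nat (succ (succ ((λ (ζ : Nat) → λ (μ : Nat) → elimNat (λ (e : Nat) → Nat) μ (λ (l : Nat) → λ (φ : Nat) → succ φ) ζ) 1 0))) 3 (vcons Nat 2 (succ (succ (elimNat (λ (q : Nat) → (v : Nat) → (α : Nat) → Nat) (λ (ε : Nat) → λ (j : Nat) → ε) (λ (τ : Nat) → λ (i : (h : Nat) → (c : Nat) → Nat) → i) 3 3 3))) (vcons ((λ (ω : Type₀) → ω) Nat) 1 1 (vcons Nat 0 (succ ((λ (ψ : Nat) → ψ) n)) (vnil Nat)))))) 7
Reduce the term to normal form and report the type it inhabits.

normal form:
  refl (Vec Nat 4) (vcons Nat 3 3 (vcons Nat 2 5 (vcons Nat 1 1 (vcons Nat 0 8 (vnil Nat)))))
the term's type:
  Eq (Vec Nat 4) (vcons Nat 3 3 (vcons Nat 2 5 (vcons Nat 1 1 (vcons Nat 0 8 (vnil Nat))))) (vcons Nat 3 3 (vcons Nat 2 5 (vcons Nat 1 1 (vcons Nat 0 8 (vnil Nat)))))
observation: normalization takes exactly 22 steps under the normal-order strategy.
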